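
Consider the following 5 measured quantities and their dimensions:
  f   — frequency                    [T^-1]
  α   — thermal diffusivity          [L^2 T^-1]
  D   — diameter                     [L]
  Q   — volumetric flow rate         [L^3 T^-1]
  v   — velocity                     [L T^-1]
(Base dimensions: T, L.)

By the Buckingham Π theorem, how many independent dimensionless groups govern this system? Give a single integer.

3

Exponent matrix [T,L] × [f,α,D,Q,v]:
  T: [-1 -1  0 -1 -1]
  L: [ 0  2  1  3  1]
Echelon form has 2 nonzero rows (pivots: f,α)
n=5, r=2 ⇒ 3 dimensionless groups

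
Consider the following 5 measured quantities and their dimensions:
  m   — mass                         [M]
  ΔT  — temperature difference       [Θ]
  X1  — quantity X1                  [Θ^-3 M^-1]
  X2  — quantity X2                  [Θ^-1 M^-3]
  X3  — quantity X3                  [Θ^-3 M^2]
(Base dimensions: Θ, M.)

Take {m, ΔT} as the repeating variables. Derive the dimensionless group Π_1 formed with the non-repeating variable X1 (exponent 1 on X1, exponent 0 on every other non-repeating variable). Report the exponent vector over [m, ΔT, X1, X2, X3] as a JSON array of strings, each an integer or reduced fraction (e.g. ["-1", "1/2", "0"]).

["1", "3", "1", "0", "0"]

Dimensional matrix (Θ×M by m×ΔT×X1×X2×X3):
  Θ: [ 0  1 -3 -1 -3]
  M: [ 1  0 -1 -3  2]
Echelon form has 2 nonzero rows (pivots: m,ΔT)
Repeat: m,ΔT; free: X1,X2,X3
RREF:
  r0: [   1    0   -1   -3    2]
  r1: [   0    1   -3   -1   -3]
Fix exponent of X1 at 1, X2 at 0, X3 at 0; solve each RREF row for its pivot's exponent:
  r0: exp(m) + (-1)·1 = 0 ⇒ exp(m) = 1
  r1: exp(ΔT) + (-3)·1 = 0 ⇒ exp(ΔT) = 3
Π_1 = m · ΔT^3 · X1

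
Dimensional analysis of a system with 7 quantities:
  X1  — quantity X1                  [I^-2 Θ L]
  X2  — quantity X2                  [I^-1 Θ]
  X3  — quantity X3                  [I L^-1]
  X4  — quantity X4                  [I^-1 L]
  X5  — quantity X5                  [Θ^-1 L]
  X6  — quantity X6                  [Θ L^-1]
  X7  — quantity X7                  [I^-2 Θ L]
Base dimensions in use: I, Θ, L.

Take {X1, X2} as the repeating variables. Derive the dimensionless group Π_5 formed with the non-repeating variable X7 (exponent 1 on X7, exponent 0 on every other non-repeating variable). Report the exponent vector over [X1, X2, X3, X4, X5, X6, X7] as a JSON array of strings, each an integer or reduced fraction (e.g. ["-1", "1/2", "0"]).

Exponent matrix [I,Θ,L] × [X1,X2,X3,X4,X5,X6,X7]:
  I: [-2 -1  1 -1  0  0 -2]
  Θ: [ 1  1  0  0 -1  1  1]
  L: [ 1  0 -1  1  1 -1  1]
Echelon form has 2 nonzero rows (pivots: X1,X2)
Repeat: X1,X2; free: X3,X4,X5,X6,X7
RREF:
  r0: [   1    0   -1    1    1   -1    1]
  r1: [   0    1    1   -1   -2    2    0]
  r2: [   0    0    0    0    0    0    0]
Fix exponent of X7 at 1, X3 at 0, X4 at 0, X5 at 0, X6 at 0; solve each RREF row for its pivot's exponent:
  r0: exp(X1) + (1)·1 = 0 ⇒ exp(X1) = -1
  r1: exp(X2) + (0)·1 = 0 ⇒ exp(X2) = 0
Π_5 = X1^-1 · X7

["-1", "0", "0", "0", "0", "0", "1"]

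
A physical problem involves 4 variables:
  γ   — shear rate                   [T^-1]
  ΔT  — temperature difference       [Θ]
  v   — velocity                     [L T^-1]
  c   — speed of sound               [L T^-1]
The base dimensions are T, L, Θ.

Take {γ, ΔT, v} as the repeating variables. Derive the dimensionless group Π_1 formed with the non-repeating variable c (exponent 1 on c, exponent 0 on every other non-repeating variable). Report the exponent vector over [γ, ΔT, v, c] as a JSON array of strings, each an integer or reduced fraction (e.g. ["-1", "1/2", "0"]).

["0", "0", "-1", "1"]

Dimensional matrix (T×L×Θ by γ×ΔT×v×c):
  T: [-1  0 -1 -1]
  L: [ 0  0  1  1]
  Θ: [ 0  1  0  0]
Row reduction gives pivot columns γ,ΔT,v; rank = 3
Pivot set = {γ,ΔT,v}, free = {c}
RREF:
  r0: [   1    0    0    0]
  r1: [   0    1    0    0]
  r2: [   0    0    1    1]
Fix exponent of c at 1; solve each RREF row for its pivot's exponent:
  r0: exp(γ) + (0)·1 = 0 ⇒ exp(γ) = 0
  r1: exp(ΔT) + (0)·1 = 0 ⇒ exp(ΔT) = 0
  r2: exp(v) + (1)·1 = 0 ⇒ exp(v) = -1
Π_1 = v^-1 · c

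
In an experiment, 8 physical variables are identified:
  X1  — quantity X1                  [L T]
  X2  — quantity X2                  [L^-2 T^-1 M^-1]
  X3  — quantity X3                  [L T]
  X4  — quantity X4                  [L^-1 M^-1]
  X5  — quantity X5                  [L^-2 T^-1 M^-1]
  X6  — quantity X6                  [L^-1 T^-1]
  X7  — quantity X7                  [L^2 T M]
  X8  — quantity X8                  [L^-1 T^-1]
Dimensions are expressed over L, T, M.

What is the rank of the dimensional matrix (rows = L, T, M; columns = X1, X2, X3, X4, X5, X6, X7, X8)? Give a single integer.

2

Exponent matrix [L,T,M] × [X1,X2,X3,X4,X5,X6,X7,X8]:
  L: [ 1 -2  1 -1 -2 -1  2 -1]
  T: [ 1 -1  1  0 -1 -1  1 -1]
  M: [ 0 -1  0 -1 -1  0  1  0]
Echelon form has 2 nonzero rows (pivots: X1,X2)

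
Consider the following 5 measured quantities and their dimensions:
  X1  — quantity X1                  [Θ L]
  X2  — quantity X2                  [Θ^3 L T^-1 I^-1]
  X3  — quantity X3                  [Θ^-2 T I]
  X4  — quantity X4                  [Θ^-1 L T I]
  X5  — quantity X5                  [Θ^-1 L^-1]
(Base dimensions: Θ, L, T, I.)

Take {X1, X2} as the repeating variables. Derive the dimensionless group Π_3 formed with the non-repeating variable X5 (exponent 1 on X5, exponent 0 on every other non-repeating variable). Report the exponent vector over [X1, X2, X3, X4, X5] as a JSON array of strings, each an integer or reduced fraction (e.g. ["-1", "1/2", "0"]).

["1", "0", "0", "0", "1"]

Write exponents as rows Θ,L,T,I / cols X1,X2,X3,X4,X5:
  Θ: [ 1  3 -2 -1 -1]
  L: [ 1  1  0  1 -1]
  T: [ 0 -1  1  1  0]
  I: [ 0 -1  1  1  0]
Echelon form has 2 nonzero rows (pivots: X1,X2)
Pivot set = {X1,X2}, free = {X3,X4,X5}
RREF:
  r0: [   1    0    1    2   -1]
  r1: [   0    1   -1   -1    0]
  r2: [   0    0    0    0    0]
  r3: [   0    0    0    0    0]
Fix exponent of X5 at 1, X3 at 0, X4 at 0; solve each RREF row for its pivot's exponent:
  r0: exp(X1) + (-1)·1 = 0 ⇒ exp(X1) = 1
  r1: exp(X2) + (0)·1 = 0 ⇒ exp(X2) = 0
Π_3 = X1 · X5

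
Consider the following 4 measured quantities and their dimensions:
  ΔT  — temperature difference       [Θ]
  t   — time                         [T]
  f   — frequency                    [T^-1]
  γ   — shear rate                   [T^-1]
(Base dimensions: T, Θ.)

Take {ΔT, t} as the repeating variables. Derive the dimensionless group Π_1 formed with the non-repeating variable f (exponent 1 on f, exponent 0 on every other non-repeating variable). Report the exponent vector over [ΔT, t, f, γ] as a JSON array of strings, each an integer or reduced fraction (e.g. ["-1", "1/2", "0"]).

["0", "1", "1", "0"]

Dimensional matrix (T×Θ by ΔT×t×f×γ):
  T: [ 0  1 -1 -1]
  Θ: [ 1  0  0  0]
Echelon form has 2 nonzero rows (pivots: ΔT,t)
Repeat: ΔT,t; free: f,γ
RREF:
  r0: [   1    0    0    0]
  r1: [   0    1   -1   -1]
Fix exponent of f at 1, γ at 0; solve each RREF row for its pivot's exponent:
  r0: exp(ΔT) + (0)·1 = 0 ⇒ exp(ΔT) = 0
  r1: exp(t) + (-1)·1 = 0 ⇒ exp(t) = 1
Π_1 = t · f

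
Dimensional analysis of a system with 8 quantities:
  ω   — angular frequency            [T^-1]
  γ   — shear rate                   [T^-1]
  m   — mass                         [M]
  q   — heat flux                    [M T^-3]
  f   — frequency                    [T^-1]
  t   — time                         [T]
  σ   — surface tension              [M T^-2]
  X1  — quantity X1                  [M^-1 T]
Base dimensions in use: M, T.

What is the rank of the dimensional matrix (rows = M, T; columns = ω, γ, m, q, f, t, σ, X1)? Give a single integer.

Write exponents as rows M,T / cols ω,γ,m,q,f,t,σ,X1:
  M: [ 0  0  1  1  0  0  1 -1]
  T: [-1 -1  0 -3 -1  1 -2  1]
Row reduction gives pivot columns ω,m; rank = 2

2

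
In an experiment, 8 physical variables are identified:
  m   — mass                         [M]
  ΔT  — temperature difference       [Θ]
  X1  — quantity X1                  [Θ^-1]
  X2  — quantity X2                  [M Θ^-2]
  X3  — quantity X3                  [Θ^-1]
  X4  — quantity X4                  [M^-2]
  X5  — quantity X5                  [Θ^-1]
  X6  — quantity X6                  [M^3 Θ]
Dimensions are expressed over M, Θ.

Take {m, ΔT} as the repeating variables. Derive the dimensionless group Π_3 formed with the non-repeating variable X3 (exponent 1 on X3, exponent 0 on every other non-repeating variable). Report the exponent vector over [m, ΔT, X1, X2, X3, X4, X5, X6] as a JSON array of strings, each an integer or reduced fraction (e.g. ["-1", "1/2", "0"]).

Dimensional matrix (M×Θ by m×ΔT×X1×X2×X3×X4×X5×X6):
  M: [ 1  0  0  1  0 -2  0  3]
  Θ: [ 0  1 -1 -2 -1  0 -1  1]
Echelon form has 2 nonzero rows (pivots: m,ΔT)
Repeat: m,ΔT; free: X1,X2,X3,X4,X5,X6
RREF:
  r0: [   1    0    0    1    0   -2    0    3]
  r1: [   0    1   -1   -2   -1    0   -1    1]
Fix exponent of X3 at 1, X1 at 0, X2 at 0, X4 at 0, X5 at 0, X6 at 0; solve each RREF row for its pivot's exponent:
  r0: exp(m) + (0)·1 = 0 ⇒ exp(m) = 0
  r1: exp(ΔT) + (-1)·1 = 0 ⇒ exp(ΔT) = 1
Π_3 = ΔT · X3

["0", "1", "0", "0", "1", "0", "0", "0"]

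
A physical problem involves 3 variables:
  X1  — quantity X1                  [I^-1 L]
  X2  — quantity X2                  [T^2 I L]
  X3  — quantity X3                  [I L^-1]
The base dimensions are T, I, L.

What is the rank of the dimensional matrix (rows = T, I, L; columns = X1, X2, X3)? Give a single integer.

Write exponents as rows T,I,L / cols X1,X2,X3:
  T: [ 0  2  0]
  I: [-1  1  1]
  L: [ 1  1 -1]
Echelon form has 2 nonzero rows (pivots: X1,X2)

2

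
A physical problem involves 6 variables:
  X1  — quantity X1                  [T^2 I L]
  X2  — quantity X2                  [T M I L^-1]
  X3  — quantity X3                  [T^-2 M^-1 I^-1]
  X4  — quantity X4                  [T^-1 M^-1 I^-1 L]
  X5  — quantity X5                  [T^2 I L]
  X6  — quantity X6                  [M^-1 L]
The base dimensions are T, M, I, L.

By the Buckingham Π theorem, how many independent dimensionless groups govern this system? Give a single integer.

Exponent matrix [T,M,I,L] × [X1,X2,X3,X4,X5,X6]:
  T: [ 2  1 -2 -1  2  0]
  M: [ 0  1 -1 -1  0 -1]
  I: [ 1  1 -1 -1  1  0]
  L: [ 1 -1  0  1  1  1]
Echelon form has 3 nonzero rows (pivots: X1,X2,X3)
n=6, r=3 ⇒ 3 dimensionless groups

3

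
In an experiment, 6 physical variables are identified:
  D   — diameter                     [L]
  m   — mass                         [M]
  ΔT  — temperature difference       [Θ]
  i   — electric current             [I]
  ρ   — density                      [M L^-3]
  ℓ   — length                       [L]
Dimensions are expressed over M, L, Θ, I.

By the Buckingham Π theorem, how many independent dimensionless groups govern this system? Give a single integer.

2

Write exponents as rows M,L,Θ,I / cols D,m,ΔT,i,ρ,ℓ:
  M: [ 0  1  0  0  1  0]
  L: [ 1  0  0  0 -3  1]
  Θ: [ 0  0  1  0  0  0]
  I: [ 0  0  0  1  0  0]
Echelon form has 4 nonzero rows (pivots: D,m,ΔT,i)
6 vars − rank 4 = 2 Π groups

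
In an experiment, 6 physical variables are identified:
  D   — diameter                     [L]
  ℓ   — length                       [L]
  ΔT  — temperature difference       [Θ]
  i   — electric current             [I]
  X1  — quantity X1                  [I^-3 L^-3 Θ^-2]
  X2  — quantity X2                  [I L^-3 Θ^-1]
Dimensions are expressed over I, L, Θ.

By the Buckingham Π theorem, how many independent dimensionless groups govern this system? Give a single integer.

3

Write exponents as rows I,L,Θ / cols D,ℓ,ΔT,i,X1,X2:
  I: [ 0  0  0  1 -3  1]
  L: [ 1  1  0  0 -3 -3]
  Θ: [ 0  0  1  0 -2 -1]
Row reduction gives pivot columns D,ΔT,i; rank = 3
n=6, r=3 ⇒ 3 dimensionless groups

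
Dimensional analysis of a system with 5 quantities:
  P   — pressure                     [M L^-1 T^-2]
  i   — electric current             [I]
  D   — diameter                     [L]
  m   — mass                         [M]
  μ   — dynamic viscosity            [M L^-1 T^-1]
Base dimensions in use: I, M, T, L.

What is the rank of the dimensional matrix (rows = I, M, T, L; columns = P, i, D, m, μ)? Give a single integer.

4

Dimensional matrix (I×M×T×L by P×i×D×m×μ):
  I: [ 0  1  0  0  0]
  M: [ 1  0  0  1  1]
  T: [-2  0  0  0 -1]
  L: [-1  0  1  0 -1]
Row reduction gives pivot columns P,i,D,m; rank = 4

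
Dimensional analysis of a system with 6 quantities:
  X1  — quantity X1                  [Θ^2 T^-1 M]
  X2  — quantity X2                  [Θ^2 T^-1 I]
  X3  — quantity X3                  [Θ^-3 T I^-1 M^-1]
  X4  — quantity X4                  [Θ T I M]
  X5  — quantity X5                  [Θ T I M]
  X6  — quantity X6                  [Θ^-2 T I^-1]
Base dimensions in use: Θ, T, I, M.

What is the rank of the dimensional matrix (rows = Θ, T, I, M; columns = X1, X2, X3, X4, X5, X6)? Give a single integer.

Write exponents as rows Θ,T,I,M / cols X1,X2,X3,X4,X5,X6:
  Θ: [ 2  2 -3  1  1 -2]
  T: [-1 -1  1  1  1  1]
  I: [ 0  1 -1  1  1 -1]
  M: [ 1  0 -1  1  1  0]
RREF → pivots at {X1,X2,X3} ⇒ r = 3

3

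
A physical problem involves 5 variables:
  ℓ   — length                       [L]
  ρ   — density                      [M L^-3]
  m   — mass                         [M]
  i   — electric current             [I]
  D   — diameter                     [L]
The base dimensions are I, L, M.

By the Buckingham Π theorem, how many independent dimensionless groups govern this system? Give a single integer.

Write exponents as rows I,L,M / cols ℓ,ρ,m,i,D:
  I: [ 0  0  0  1  0]
  L: [ 1 -3  0  0  1]
  M: [ 0  1  1  0  0]
RREF → pivots at {ℓ,ρ,i} ⇒ r = 3
n=5, r=3 ⇒ 2 dimensionless groups

2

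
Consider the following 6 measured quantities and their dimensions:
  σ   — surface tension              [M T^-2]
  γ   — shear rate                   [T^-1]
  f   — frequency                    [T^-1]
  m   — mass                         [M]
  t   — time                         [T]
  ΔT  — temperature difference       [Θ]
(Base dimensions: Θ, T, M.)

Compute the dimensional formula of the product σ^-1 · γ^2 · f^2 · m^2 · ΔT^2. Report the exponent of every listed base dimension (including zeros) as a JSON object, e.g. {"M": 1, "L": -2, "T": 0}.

Write exponents as rows Θ,T,M / cols σ,γ,f,m,t,ΔT:
  Θ: [ 0  0  0  0  0  1]
  T: [-2 -1 -1  0  1  0]
  M: [ 1  0  0  1  0  0]
  [Θ]: (-1)·0+(2)·0+(2)·0+(2)·0+(2)·1 = 2
  [T]: (-1)·-2+(2)·-1+(2)·-1+(2)·0+(2)·0 = -2
  [M]: (-1)·1+(2)·0+(2)·0+(2)·1+(2)·0 = 1
⇒ Θ^2 T^-2 M

{"Θ": 2, "T": -2, "M": 1}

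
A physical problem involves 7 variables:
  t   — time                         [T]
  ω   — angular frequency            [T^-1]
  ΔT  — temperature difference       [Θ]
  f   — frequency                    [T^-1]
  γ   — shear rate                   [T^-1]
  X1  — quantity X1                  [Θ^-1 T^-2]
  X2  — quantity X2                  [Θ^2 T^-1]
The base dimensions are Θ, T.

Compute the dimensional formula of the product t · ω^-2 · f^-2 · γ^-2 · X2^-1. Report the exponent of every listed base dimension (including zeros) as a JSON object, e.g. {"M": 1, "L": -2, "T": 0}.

Write exponents as rows Θ,T / cols t,ω,ΔT,f,γ,X1,X2:
  Θ: [ 0  0  1  0  0 -1  2]
  T: [ 1 -1  0 -1 -1 -2 -1]
  [Θ]: (1)·0+(-2)·0+(-2)·0+(-2)·0+(-1)·2 = -2
  [T]: (1)·1+(-2)·-1+(-2)·-1+(-2)·-1+(-1)·-1 = 8
⇒ Θ^-2 T^8

{"Θ": -2, "T": 8}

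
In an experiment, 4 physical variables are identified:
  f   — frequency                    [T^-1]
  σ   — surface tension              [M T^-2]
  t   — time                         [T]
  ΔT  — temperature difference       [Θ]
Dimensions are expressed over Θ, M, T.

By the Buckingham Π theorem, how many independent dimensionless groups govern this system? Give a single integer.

1

Dimensional matrix (Θ×M×T by f×σ×t×ΔT):
  Θ: [ 0  0  0  1]
  M: [ 0  1  0  0]
  T: [-1 -2  1  0]
Row reduction gives pivot columns f,σ,ΔT; rank = 3
4 vars − rank 3 = 1 Π group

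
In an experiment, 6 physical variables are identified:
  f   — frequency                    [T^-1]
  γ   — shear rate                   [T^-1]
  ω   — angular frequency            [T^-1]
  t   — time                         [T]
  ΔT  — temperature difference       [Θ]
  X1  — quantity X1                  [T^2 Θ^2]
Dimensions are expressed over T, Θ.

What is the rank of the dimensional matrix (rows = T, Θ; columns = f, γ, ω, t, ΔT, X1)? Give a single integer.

2

Dimensional matrix (T×Θ by f×γ×ω×t×ΔT×X1):
  T: [-1 -1 -1  1  0  2]
  Θ: [ 0  0  0  0  1  2]
Row reduction gives pivot columns f,ΔT; rank = 2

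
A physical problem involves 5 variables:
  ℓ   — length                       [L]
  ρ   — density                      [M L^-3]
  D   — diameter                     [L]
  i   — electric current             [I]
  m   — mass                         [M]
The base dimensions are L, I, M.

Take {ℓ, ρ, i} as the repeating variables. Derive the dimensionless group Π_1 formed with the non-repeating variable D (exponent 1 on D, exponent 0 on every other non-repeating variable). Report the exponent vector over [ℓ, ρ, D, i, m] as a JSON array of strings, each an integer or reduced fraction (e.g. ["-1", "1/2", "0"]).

Exponent matrix [L,I,M] × [ℓ,ρ,D,i,m]:
  L: [ 1 -3  1  0  0]
  I: [ 0  0  0  1  0]
  M: [ 0  1  0  0  1]
Row reduction gives pivot columns ℓ,ρ,i; rank = 3
Pivot set = {ℓ,ρ,i}, free = {D,m}
RREF:
  r0: [   1    0    1    0    3]
  r1: [   0    1    0    0    1]
  r2: [   0    0    0    1    0]
Fix exponent of D at 1, m at 0; solve each RREF row for its pivot's exponent:
  r0: exp(ℓ) + (1)·1 = 0 ⇒ exp(ℓ) = -1
  r1: exp(ρ) + (0)·1 = 0 ⇒ exp(ρ) = 0
  r2: exp(i) + (0)·1 = 0 ⇒ exp(i) = 0
Π_1 = ℓ^-1 · D

["-1", "0", "1", "0", "0"]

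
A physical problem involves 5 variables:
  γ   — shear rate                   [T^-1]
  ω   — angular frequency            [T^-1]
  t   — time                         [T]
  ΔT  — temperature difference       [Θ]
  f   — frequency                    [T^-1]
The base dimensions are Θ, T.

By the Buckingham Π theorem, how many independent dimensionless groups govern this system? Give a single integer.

Write exponents as rows Θ,T / cols γ,ω,t,ΔT,f:
  Θ: [ 0  0  0  1  0]
  T: [-1 -1  1  0 -1]
RREF → pivots at {γ,ΔT} ⇒ r = 2
n=5, r=2 ⇒ 3 dimensionless groups

3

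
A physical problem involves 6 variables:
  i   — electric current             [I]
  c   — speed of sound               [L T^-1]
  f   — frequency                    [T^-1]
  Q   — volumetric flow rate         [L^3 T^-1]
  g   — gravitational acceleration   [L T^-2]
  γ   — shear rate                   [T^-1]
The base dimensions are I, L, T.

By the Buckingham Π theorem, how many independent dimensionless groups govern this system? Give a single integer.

3

Exponent matrix [I,L,T] × [i,c,f,Q,g,γ]:
  I: [ 1  0  0  0  0  0]
  L: [ 0  1  0  3  1  0]
  T: [ 0 -1 -1 -1 -2 -1]
RREF → pivots at {i,c,f} ⇒ r = 3
6 vars − rank 3 = 3 Π groups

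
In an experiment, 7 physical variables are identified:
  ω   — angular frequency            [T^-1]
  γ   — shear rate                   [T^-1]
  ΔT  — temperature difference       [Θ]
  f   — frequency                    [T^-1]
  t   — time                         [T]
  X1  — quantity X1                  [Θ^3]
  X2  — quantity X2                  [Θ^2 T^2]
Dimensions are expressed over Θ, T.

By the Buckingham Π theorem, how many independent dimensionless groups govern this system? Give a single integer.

Write exponents as rows Θ,T / cols ω,γ,ΔT,f,t,X1,X2:
  Θ: [ 0  0  1  0  0  3  2]
  T: [-1 -1  0 -1  1  0  2]
Row reduction gives pivot columns ω,ΔT; rank = 2
Π count = n − r = 7 − 2 = 5

5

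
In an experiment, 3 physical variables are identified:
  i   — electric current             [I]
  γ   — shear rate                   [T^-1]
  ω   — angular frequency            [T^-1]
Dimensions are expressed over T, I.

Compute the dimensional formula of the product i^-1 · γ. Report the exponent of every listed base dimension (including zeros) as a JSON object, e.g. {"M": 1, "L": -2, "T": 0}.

{"T": -1, "I": -1}

Dimensional matrix (T×I by i×γ×ω):
  T: [ 0 -1 -1]
  I: [ 1  0  0]
  [T]: (-1)·0+(1)·-1 = -1
  [I]: (-1)·1+(1)·0 = -1
⇒ T^-1 I^-1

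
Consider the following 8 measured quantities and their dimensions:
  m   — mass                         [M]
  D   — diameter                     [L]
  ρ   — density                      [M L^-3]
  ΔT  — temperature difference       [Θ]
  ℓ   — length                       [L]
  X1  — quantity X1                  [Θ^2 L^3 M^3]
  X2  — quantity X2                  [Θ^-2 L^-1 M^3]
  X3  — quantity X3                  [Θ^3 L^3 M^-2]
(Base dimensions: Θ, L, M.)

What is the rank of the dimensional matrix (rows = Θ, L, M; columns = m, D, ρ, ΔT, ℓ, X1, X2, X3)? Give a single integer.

3

Exponent matrix [Θ,L,M] × [m,D,ρ,ΔT,ℓ,X1,X2,X3]:
  Θ: [ 0  0  0  1  0  2 -2  3]
  L: [ 0  1 -3  0  1  3 -1  3]
  M: [ 1  0  1  0  0  3  3 -2]
Echelon form has 3 nonzero rows (pivots: m,D,ΔT)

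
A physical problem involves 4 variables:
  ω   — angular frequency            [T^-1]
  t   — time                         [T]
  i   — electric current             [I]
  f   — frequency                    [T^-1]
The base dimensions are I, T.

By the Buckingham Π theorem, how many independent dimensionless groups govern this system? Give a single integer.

Exponent matrix [I,T] × [ω,t,i,f]:
  I: [ 0  0  1  0]
  T: [-1  1  0 -1]
RREF → pivots at {ω,i} ⇒ r = 2
Π count = n − r = 4 − 2 = 2

2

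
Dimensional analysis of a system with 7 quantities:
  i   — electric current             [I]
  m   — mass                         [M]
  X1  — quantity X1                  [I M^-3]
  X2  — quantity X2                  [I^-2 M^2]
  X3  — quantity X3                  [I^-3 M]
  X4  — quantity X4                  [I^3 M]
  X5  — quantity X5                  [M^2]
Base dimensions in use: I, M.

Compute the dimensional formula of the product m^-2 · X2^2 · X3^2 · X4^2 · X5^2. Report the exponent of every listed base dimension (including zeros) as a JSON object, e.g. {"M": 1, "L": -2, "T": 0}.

Dimensional matrix (I×M by i×m×X1×X2×X3×X4×X5):
  I: [ 1  0  1 -2 -3  3  0]
  M: [ 0  1 -3  2  1  1  2]
  [I]: (-2)·0+(2)·-2+(2)·-3+(2)·3+(2)·0 = -4
  [M]: (-2)·1+(2)·2+(2)·1+(2)·1+(2)·2 = 10
⇒ I^-4 M^10

{"I": -4, "M": 10}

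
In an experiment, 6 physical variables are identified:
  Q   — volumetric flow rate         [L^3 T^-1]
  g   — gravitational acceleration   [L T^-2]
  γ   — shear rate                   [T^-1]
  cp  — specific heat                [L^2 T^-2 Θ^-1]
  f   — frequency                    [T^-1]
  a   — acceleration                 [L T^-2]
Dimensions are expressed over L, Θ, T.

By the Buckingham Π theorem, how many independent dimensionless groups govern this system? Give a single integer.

3

Dimensional matrix (L×Θ×T by Q×g×γ×cp×f×a):
  L: [ 3  1  0  2  0  1]
  Θ: [ 0  0  0 -1  0  0]
  T: [-1 -2 -1 -2 -1 -2]
Row reduction gives pivot columns Q,g,cp; rank = 3
n=6, r=3 ⇒ 3 dimensionless groups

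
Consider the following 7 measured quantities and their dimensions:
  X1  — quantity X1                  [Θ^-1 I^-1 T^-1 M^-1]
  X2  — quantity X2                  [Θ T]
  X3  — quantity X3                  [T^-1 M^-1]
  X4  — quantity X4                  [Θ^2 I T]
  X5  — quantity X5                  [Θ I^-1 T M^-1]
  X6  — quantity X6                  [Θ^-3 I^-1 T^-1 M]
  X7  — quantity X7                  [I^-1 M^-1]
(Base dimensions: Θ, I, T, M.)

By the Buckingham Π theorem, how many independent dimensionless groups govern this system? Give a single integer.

4

Exponent matrix [Θ,I,T,M] × [X1,X2,X3,X4,X5,X6,X7]:
  Θ: [-1  1  0  2  1 -3  0]
  I: [-1  0  0  1 -1 -1 -1]
  T: [-1  1 -1  1  1 -1  0]
  M: [-1  0 -1  0 -1  1 -1]
Echelon form has 3 nonzero rows (pivots: X1,X2,X3)
n=7, r=3 ⇒ 4 dimensionless groups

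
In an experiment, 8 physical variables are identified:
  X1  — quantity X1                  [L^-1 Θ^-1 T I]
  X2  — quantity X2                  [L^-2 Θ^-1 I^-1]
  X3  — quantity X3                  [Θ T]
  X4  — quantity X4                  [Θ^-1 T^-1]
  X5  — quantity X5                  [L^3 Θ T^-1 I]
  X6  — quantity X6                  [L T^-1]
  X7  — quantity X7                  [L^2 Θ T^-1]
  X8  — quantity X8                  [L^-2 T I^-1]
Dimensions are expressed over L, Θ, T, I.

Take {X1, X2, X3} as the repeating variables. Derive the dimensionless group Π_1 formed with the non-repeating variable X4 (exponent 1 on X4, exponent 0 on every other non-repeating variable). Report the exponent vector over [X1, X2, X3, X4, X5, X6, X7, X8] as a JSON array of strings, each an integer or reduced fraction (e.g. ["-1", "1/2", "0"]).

["0", "0", "1", "1", "0", "0", "0", "0"]

Write exponents as rows L,Θ,T,I / cols X1,X2,X3,X4,X5,X6,X7,X8:
  L: [-1 -2  0  0  3  1  2 -2]
  Θ: [-1 -1  1 -1  1  0  1  0]
  T: [ 1  0  1 -1 -1 -1 -1  1]
  I: [ 1 -1  0  0  1  0  0 -1]
Row reduction gives pivot columns X1,X2,X3; rank = 3
Pivot set = {X1,X2,X3}, free = {X4,X5,X6,X7,X8}
RREF:
  r0: [   1    0    0    0 -1/3 -1/3 -2/3    0]
  r1: [   0    1    0    0 -4/3 -1/3 -2/3    1]
  r2: [   0    0    1   -1 -2/3 -2/3 -1/3    1]
  r3: [   0    0    0    0    0    0    0    0]
Fix exponent of X4 at 1, X5 at 0, X6 at 0, X7 at 0, X8 at 0; solve each RREF row for its pivot's exponent:
  r0: exp(X1) + (0)·1 = 0 ⇒ exp(X1) = 0
  r1: exp(X2) + (0)·1 = 0 ⇒ exp(X2) = 0
  r2: exp(X3) + (-1)·1 = 0 ⇒ exp(X3) = 1
Π_1 = X3 · X4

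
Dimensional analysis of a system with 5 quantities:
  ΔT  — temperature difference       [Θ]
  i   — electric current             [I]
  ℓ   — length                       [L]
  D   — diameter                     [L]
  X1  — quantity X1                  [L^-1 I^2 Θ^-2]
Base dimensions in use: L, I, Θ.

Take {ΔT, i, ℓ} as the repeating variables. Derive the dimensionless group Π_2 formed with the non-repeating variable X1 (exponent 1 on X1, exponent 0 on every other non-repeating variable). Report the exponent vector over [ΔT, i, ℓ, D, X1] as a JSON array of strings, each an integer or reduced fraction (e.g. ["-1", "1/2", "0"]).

["2", "-2", "1", "0", "1"]

Exponent matrix [L,I,Θ] × [ΔT,i,ℓ,D,X1]:
  L: [ 0  0  1  1 -1]
  I: [ 0  1  0  0  2]
  Θ: [ 1  0  0  0 -2]
RREF → pivots at {ΔT,i,ℓ} ⇒ r = 3
Pivot set = {ΔT,i,ℓ}, free = {D,X1}
RREF:
  r0: [   1    0    0    0   -2]
  r1: [   0    1    0    0    2]
  r2: [   0    0    1    1   -1]
Fix exponent of X1 at 1, D at 0; solve each RREF row for its pivot's exponent:
  r0: exp(ΔT) + (-2)·1 = 0 ⇒ exp(ΔT) = 2
  r1: exp(i) + (2)·1 = 0 ⇒ exp(i) = -2
  r2: exp(ℓ) + (-1)·1 = 0 ⇒ exp(ℓ) = 1
Π_2 = ΔT^2 · i^-2 · ℓ · X1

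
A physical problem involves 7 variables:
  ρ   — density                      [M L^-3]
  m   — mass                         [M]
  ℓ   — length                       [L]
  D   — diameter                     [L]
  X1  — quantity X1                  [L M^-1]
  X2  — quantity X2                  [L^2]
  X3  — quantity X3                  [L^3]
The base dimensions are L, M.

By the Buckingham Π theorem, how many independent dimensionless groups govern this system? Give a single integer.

Exponent matrix [L,M] × [ρ,m,ℓ,D,X1,X2,X3]:
  L: [-3  0  1  1  1  2  3]
  M: [ 1  1  0  0 -1  0  0]
Echelon form has 2 nonzero rows (pivots: ρ,m)
Π count = n − r = 7 − 2 = 5

5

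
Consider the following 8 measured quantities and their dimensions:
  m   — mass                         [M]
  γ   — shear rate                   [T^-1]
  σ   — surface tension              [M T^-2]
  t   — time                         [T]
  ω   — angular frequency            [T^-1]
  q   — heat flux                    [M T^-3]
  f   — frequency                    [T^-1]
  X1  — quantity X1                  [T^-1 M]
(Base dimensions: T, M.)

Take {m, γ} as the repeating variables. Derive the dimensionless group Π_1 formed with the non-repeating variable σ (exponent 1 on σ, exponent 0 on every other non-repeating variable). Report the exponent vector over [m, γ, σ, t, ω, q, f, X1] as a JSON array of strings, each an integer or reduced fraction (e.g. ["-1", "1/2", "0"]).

Write exponents as rows T,M / cols m,γ,σ,t,ω,q,f,X1:
  T: [ 0 -1 -2  1 -1 -3 -1 -1]
  M: [ 1  0  1  0  0  1  0  1]
Echelon form has 2 nonzero rows (pivots: m,γ)
Pivot set = {m,γ}, free = {σ,t,ω,q,f,X1}
RREF:
  r0: [   1    0    1    0    0    1    0    1]
  r1: [   0    1    2   -1    1    3    1    1]
Fix exponent of σ at 1, t at 0, ω at 0, q at 0, f at 0, X1 at 0; solve each RREF row for its pivot's exponent:
  r0: exp(m) + (1)·1 = 0 ⇒ exp(m) = -1
  r1: exp(γ) + (2)·1 = 0 ⇒ exp(γ) = -2
Π_1 = m^-1 · γ^-2 · σ

["-1", "-2", "1", "0", "0", "0", "0", "0"]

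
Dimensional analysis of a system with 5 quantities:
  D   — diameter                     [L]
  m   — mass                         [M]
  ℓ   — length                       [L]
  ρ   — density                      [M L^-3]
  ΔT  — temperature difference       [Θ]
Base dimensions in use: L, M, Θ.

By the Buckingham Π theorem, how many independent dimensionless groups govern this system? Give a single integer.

Write exponents as rows L,M,Θ / cols D,m,ℓ,ρ,ΔT:
  L: [ 1  0  1 -3  0]
  M: [ 0  1  0  1  0]
  Θ: [ 0  0  0  0  1]
Row reduction gives pivot columns D,m,ΔT; rank = 3
5 vars − rank 3 = 2 Π groups

2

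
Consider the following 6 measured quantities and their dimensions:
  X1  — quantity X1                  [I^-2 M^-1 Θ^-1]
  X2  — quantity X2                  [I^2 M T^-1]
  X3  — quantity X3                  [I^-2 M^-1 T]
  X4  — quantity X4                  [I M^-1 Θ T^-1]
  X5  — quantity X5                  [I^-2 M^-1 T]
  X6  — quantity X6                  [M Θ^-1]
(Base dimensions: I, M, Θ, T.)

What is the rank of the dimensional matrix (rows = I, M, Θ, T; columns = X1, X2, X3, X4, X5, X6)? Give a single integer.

Dimensional matrix (I×M×Θ×T by X1×X2×X3×X4×X5×X6):
  I: [-2  2 -2  1 -2  0]
  M: [-1  1 -1 -1 -1  1]
  Θ: [-1  0  0  1  0 -1]
  T: [ 0 -1  1 -1  1  0]
RREF → pivots at {X1,X2,X4} ⇒ r = 3

3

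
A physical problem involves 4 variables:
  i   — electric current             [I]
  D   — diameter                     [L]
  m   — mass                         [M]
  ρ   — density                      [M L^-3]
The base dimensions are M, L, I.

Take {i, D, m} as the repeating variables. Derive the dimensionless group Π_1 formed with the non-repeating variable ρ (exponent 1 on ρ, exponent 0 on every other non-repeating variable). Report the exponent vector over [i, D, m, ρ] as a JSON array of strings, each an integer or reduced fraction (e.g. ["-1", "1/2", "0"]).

["0", "3", "-1", "1"]

Exponent matrix [M,L,I] × [i,D,m,ρ]:
  M: [ 0  0  1  1]
  L: [ 0  1  0 -3]
  I: [ 1  0  0  0]
RREF → pivots at {i,D,m} ⇒ r = 3
Repeat: i,D,m; free: ρ
RREF:
  r0: [   1    0    0    0]
  r1: [   0    1    0   -3]
  r2: [   0    0    1    1]
Fix exponent of ρ at 1; solve each RREF row for its pivot's exponent:
  r0: exp(i) + (0)·1 = 0 ⇒ exp(i) = 0
  r1: exp(D) + (-3)·1 = 0 ⇒ exp(D) = 3
  r2: exp(m) + (1)·1 = 0 ⇒ exp(m) = -1
Π_1 = D^3 · m^-1 · ρ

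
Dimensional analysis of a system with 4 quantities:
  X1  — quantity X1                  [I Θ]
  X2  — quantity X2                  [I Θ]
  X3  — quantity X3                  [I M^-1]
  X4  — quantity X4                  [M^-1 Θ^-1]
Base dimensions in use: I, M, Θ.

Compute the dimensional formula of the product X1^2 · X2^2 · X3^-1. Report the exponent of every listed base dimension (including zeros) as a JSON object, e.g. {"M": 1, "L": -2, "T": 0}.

Write exponents as rows I,M,Θ / cols X1,X2,X3,X4:
  I: [ 1  1  1  0]
  M: [ 0  0 -1 -1]
  Θ: [ 1  1  0 -1]
  [I]: (2)·1+(2)·1+(-1)·1 = 3
  [M]: (2)·0+(2)·0+(-1)·-1 = 1
  [Θ]: (2)·1+(2)·1+(-1)·0 = 4
⇒ I^3 M Θ^4

{"I": 3, "M": 1, "Θ": 4}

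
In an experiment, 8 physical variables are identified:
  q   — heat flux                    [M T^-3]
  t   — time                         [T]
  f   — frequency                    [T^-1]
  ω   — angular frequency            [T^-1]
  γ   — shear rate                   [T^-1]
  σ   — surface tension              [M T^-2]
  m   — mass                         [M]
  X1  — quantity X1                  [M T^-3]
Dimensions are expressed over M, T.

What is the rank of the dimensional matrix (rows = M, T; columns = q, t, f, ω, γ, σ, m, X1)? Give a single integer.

Write exponents as rows M,T / cols q,t,f,ω,γ,σ,m,X1:
  M: [ 1  0  0  0  0  1  1  1]
  T: [-3  1 -1 -1 -1 -2  0 -3]
RREF → pivots at {q,t} ⇒ r = 2

2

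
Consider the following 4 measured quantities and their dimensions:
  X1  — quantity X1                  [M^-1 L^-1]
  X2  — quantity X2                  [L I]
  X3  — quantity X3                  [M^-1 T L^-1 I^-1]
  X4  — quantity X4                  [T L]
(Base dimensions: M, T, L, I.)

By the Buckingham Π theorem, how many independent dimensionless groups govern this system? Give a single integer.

Dimensional matrix (M×T×L×I by X1×X2×X3×X4):
  M: [-1  0 -1  0]
  T: [ 0  0  1  1]
  L: [-1  1 -1  1]
  I: [ 0  1 -1  0]
Row reduction gives pivot columns X1,X2,X3; rank = 3
n=4, r=3 ⇒ 1 dimensionless group

1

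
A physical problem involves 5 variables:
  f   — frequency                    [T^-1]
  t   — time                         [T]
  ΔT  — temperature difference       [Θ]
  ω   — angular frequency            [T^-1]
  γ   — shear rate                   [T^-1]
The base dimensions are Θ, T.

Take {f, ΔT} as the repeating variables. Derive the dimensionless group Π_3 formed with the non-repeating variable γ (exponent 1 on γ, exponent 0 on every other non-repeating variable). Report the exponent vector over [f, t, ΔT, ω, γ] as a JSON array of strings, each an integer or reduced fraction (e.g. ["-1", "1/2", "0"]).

["-1", "0", "0", "0", "1"]

Dimensional matrix (Θ×T by f×t×ΔT×ω×γ):
  Θ: [ 0  0  1  0  0]
  T: [-1  1  0 -1 -1]
Row reduction gives pivot columns f,ΔT; rank = 2
Pivot set = {f,ΔT}, free = {t,ω,γ}
RREF:
  r0: [   1   -1    0    1    1]
  r1: [   0    0    1    0    0]
Fix exponent of γ at 1, t at 0, ω at 0; solve each RREF row for its pivot's exponent:
  r0: exp(f) + (1)·1 = 0 ⇒ exp(f) = -1
  r1: exp(ΔT) + (0)·1 = 0 ⇒ exp(ΔT) = 0
Π_3 = f^-1 · γ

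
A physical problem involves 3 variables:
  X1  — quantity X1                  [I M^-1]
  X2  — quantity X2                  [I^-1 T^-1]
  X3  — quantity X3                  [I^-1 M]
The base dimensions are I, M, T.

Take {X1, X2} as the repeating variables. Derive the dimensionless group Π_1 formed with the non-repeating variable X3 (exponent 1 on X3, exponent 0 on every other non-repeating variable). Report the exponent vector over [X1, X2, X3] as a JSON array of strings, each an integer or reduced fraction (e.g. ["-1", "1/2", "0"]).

["1", "0", "1"]

Write exponents as rows I,M,T / cols X1,X2,X3:
  I: [ 1 -1 -1]
  M: [-1  0  1]
  T: [ 0 -1  0]
Echelon form has 2 nonzero rows (pivots: X1,X2)
Pivot set = {X1,X2}, free = {X3}
RREF:
  r0: [   1    0   -1]
  r1: [   0    1    0]
  r2: [   0    0    0]
Fix exponent of X3 at 1; solve each RREF row for its pivot's exponent:
  r0: exp(X1) + (-1)·1 = 0 ⇒ exp(X1) = 1
  r1: exp(X2) + (0)·1 = 0 ⇒ exp(X2) = 0
Π_1 = X1 · X3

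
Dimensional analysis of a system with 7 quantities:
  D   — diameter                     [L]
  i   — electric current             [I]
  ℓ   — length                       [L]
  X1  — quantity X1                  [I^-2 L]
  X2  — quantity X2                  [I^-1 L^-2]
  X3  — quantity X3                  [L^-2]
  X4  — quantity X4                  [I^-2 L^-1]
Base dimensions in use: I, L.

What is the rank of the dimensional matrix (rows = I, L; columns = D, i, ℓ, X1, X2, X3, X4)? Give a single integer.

2

Dimensional matrix (I×L by D×i×ℓ×X1×X2×X3×X4):
  I: [ 0  1  0 -2 -1  0 -2]
  L: [ 1  0  1  1 -2 -2 -1]
RREF → pivots at {D,i} ⇒ r = 2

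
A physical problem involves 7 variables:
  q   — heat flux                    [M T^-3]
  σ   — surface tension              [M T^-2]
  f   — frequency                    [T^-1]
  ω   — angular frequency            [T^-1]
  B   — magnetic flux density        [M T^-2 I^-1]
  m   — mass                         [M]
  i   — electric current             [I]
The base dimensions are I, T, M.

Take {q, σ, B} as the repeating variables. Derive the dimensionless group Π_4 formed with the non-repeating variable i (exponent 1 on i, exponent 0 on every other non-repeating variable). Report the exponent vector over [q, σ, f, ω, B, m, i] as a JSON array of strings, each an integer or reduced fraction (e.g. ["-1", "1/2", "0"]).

["0", "-1", "0", "0", "1", "0", "1"]

Write exponents as rows I,T,M / cols q,σ,f,ω,B,m,i:
  I: [ 0  0  0  0 -1  0  1]
  T: [-3 -2 -1 -1 -2  0  0]
  M: [ 1  1  0  0  1  1  0]
RREF → pivots at {q,σ,B} ⇒ r = 3
Repeat: q,σ,B; free: f,ω,m,i
RREF:
  r0: [   1    0    1    1    0   -2    0]
  r1: [   0    1   -1   -1    0    3    1]
  r2: [   0    0    0    0    1    0   -1]
Fix exponent of i at 1, f at 0, ω at 0, m at 0; solve each RREF row for its pivot's exponent:
  r0: exp(q) + (0)·1 = 0 ⇒ exp(q) = 0
  r1: exp(σ) + (1)·1 = 0 ⇒ exp(σ) = -1
  r2: exp(B) + (-1)·1 = 0 ⇒ exp(B) = 1
Π_4 = σ^-1 · B · i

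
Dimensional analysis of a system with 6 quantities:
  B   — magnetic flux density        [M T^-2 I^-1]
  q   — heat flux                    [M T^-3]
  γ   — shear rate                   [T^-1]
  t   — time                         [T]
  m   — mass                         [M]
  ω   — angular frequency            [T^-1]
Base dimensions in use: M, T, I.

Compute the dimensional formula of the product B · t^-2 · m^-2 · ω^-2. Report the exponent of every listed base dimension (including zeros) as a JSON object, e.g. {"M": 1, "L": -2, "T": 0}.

{"M": -1, "T": -2, "I": -1}

Exponent matrix [M,T,I] × [B,q,γ,t,m,ω]:
  M: [ 1  1  0  0  1  0]
  T: [-2 -3 -1  1  0 -1]
  I: [-1  0  0  0  0  0]
  [M]: (1)·1+(-2)·0+(-2)·1+(-2)·0 = -1
  [T]: (1)·-2+(-2)·1+(-2)·0+(-2)·-1 = -2
  [I]: (1)·-1+(-2)·0+(-2)·0+(-2)·0 = -1
⇒ M^-1 T^-2 I^-1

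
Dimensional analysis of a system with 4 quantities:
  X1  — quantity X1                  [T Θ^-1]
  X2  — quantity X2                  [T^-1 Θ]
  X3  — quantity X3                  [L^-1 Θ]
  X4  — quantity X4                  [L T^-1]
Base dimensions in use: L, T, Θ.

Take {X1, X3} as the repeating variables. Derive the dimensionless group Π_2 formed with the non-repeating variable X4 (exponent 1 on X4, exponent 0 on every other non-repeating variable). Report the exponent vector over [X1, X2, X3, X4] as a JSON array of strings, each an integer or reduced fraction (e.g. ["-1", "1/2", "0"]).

["1", "0", "1", "1"]

Exponent matrix [L,T,Θ] × [X1,X2,X3,X4]:
  L: [ 0  0 -1  1]
  T: [ 1 -1  0 -1]
  Θ: [-1  1  1  0]
RREF → pivots at {X1,X3} ⇒ r = 2
Repeat: X1,X3; free: X2,X4
RREF:
  r0: [   1   -1    0   -1]
  r1: [   0    0    1   -1]
  r2: [   0    0    0    0]
Fix exponent of X4 at 1, X2 at 0; solve each RREF row for its pivot's exponent:
  r0: exp(X1) + (-1)·1 = 0 ⇒ exp(X1) = 1
  r1: exp(X3) + (-1)·1 = 0 ⇒ exp(X3) = 1
Π_2 = X1 · X3 · X4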